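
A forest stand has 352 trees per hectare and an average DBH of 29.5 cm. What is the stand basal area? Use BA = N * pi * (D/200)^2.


(D/200)^2 = (29.5/200)^2 = 0.1475^2 = 0.02175625
Individual BA = 3.141593 * 0.02175625 = 0.0683493 m^2
Stand BA = 352 * 0.0683493 = 24.0590 ≈ 24.06 m^2/ha

24.06 m^2/ha


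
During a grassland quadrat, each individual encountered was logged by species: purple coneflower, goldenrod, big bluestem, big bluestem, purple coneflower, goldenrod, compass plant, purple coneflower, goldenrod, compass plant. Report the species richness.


Total individuals logged = 10
Distinct species (count of individuals): purple coneflower (3), goldenrod (3), big bluestem (2), compass plant (2)
Species richness = number of distinct species = 4

4


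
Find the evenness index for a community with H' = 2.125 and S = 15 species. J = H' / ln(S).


ln(15) = 2.70805
J = H' / ln(S) = 2.125 / 2.70805 = 0.784697 ≈ 0.7847

0.7847


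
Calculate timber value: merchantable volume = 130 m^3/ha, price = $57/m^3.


Value = 130 * 57 = $7410/ha

$7410/ha


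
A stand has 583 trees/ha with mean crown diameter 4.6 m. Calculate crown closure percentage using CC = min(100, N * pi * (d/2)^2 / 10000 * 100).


(d/2)^2 = (4.6/2)^2 = 2.3^2 = 5.29
Crown area = 3.141593 * 5.29 = 16.6190 m^2
N * area / 10000 * 100 = 583 * 16.6190 / 10000 * 100 = 96.8888
CC = min(100, 96.8888) = 96.8888 ≈ 96.9%

96.9%


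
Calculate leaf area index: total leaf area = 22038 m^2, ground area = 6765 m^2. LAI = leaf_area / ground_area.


LAI = 22038 / 6765 = 3.2576 ≈ 3.26

3.26


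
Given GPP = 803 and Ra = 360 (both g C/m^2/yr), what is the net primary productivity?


NPP = GPP - Ra = 803 - 360 = 443 g C/m^2/yr

443 g C/m^2/yr


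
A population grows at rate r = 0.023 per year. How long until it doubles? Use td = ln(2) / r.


td = ln(2) / 0.023 = 0.693147 / 0.023 = 30.1368 ≈ 30.1 years

30.1 years


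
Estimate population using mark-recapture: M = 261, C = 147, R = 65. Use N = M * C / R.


N = M * C / R = 261 * 147 / 65 = 38367 / 65 = 590.26 ≈ 590

590 individuals


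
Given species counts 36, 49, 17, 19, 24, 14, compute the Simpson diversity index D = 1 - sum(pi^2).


Total N = 36 + 49 + 17 + 19 + 24 + 14 = 159
Per-species terms:
  p = 36/159 = 0.226415; p^2 = 0.226415^2 = 0.051264
  p = 49/159 = 0.308176; p^2 = 0.308176^2 = 0.094972
  p = 17/159 = 0.106918; p^2 = 0.106918^2 = 0.011431
  p = 19/159 = 0.119497; p^2 = 0.119497^2 = 0.014280
  p = 24/159 = 0.150943; p^2 = 0.150943^2 = 0.022784
  p = 14/159 = 0.088050; p^2 = 0.088050^2 = 0.007753
sum(p^2) = 0.051264 + 0.094972 + 0.011431 + 0.014280 + 0.022784 + 0.007753 = 0.202484
D = 1 - 0.202484 = 0.797516 ≈ 0.7975

0.7975


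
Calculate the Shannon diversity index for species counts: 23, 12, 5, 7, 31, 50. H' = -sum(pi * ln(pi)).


Total N = 23 + 12 + 5 + 7 + 31 + 50 = 128
Per-species terms:
  p = 23/128 = 0.179688; ln(p) = -1.716533; p*ln(p) = 0.179688 * (-1.716533) = -0.308440
  p = 12/128 = 0.093750; ln(p) = -2.367124; p*ln(p) = 0.093750 * (-2.367124) = -0.221918
  p = 5/128 = 0.039063; ln(p) = -3.242580; p*ln(p) = 0.039063 * (-3.242580) = -0.126665
  p = 7/128 = 0.054688; ln(p) = -2.906111; p*ln(p) = 0.054688 * (-2.906111) = -0.158929
  p = 31/128 = 0.242188; ln(p) = -1.418041; p*ln(p) = 0.242188 * (-1.418041) = -0.343433
  p = 50/128 = 0.390625; ln(p) = -0.940007; p*ln(p) = 0.390625 * (-0.940007) = -0.367190
sum(p*ln(p)) = (-0.308440) + (-0.221918) + (-0.126665) + (-0.158929) + (-0.343433) + (-0.367190) = -1.526575
H' = -(-1.526575) = 1.526575 ≈ 1.5266

1.5266


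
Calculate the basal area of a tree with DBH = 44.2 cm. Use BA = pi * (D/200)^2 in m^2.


D/200 = 44.2/200 = 0.221 m
(D/200)^2 = 0.221^2 = 0.048841
BA = 3.141593 * 0.048841 = 0.153439 ≈ 0.1534 m^2

0.1534 m^2


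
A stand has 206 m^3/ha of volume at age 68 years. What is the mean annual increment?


MAI = 206 / 68 = 3.0294 ≈ 3.03 m^3/ha/yr

3.03 m^3/ha/yr


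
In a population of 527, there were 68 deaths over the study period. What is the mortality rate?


Mortality rate = 68 / 527 = 0.129032 ≈ 0.1290

0.1290


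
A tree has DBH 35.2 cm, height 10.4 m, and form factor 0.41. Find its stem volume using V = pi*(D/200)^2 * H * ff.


(D/200)^2 = (35.2/200)^2 = 0.176^2 = 0.030976
BA = 3.141593 * 0.030976 = 0.0973140 m^2
V = 0.0973140 * 10.4 * 0.41 = 0.414947 ≈ 0.415 m^3

0.415 m^3


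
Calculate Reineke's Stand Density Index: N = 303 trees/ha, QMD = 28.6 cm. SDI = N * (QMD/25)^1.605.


QMD/25 = 28.6/25 = 1.144
(1.144)^1.605 = exp(1.605 * ln(1.144)) = exp(1.605 * 0.134531) = exp(0.215922) = 1.24101
SDI = 303 * 1.24101 = 376.026 ≈ 376

376


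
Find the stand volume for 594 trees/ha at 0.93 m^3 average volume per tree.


V_stand = 594 * 0.93 = 552.42 ≈ 552.4 m^3/ha

552.4 m^3/ha


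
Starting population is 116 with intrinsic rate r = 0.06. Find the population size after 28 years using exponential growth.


r*t = 0.06 * 28 = 1.68
exp(1.68) = 5.36556
N = 116 * 5.36556 = 622.405 ≈ 622

622


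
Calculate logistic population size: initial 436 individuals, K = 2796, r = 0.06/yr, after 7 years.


(K - N0)/N0 = (2796 - 436)/436 = 2360/436 = 5.41284
r*t = 0.06 * 7 = 0.42; exp(-0.42) = 0.657047
5.41284 * 0.657047 = 3.55649
1 + 3.55649 = 4.55649
N = 2796 / 4.55649 = 613.630 ≈ 614

614


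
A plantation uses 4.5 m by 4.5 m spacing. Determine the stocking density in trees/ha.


N = 10000 / 4.5^2 = 10000 / 20.25 = 493.827 ≈ 494 trees/ha

494 trees/ha


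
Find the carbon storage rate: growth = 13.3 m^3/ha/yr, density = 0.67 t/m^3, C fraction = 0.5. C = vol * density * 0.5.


C = 13.3 * 0.67 * 0.5 = 4.4555 ≈ 4.46 t C/ha/yr

4.46 t C/ha/yr


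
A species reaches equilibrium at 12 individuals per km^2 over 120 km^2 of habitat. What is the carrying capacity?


K = 12 * 120 = 1440 individuals

1440 individuals


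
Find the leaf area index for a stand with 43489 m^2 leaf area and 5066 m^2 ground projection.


LAI = 43489 / 5066 = 8.5845 ≈ 8.58

8.58


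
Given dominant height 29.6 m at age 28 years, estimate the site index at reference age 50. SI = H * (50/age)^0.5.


50/28 = 1.78571
(1.78571)^0.5 = 1.33630
SI = 29.6 * 1.33630 = 39.5545 ≈ 39.6 m

39.6 m


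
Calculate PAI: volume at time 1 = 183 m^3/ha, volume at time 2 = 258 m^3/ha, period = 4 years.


PAI = (V2 - V1) / period = (258 - 183) / 4 = 75 / 4 = 18.75 m^3/ha/yr

18.75 m^3/ha/yr


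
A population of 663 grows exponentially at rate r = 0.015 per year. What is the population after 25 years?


r*t = 0.015 * 25 = 0.375
exp(0.375) = 1.45499
N = 663 * 1.45499 = 964.658 ≈ 965

965


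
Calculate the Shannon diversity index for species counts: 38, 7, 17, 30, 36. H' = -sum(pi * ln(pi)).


Total N = 38 + 7 + 17 + 30 + 36 = 128
Per-species terms:
  p = 38/128 = 0.296875; ln(p) = -1.214444; p*ln(p) = 0.296875 * (-1.214444) = -0.360538
  p = 7/128 = 0.054688; ln(p) = -2.906111; p*ln(p) = 0.054688 * (-2.906111) = -0.158929
  p = 17/128 = 0.132813; ln(p) = -2.018813; p*ln(p) = 0.132813 * (-2.018813) = -0.268125
  p = 30/128 = 0.234375; ln(p) = -1.450833; p*ln(p) = 0.234375 * (-1.450833) = -0.340039
  p = 36/128 = 0.281250; ln(p) = -1.268511; p*ln(p) = 0.281250 * (-1.268511) = -0.356769
sum(p*ln(p)) = (-0.360538) + (-0.158929) + (-0.268125) + (-0.340039) + (-0.356769) = -1.484400
H' = -(-1.484400) = 1.484400 ≈ 1.4844

1.4844


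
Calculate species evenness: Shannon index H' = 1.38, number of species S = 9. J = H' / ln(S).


ln(9) = 2.19722
J = H' / ln(S) = 1.38 / 2.19722 = 0.628066 ≈ 0.6281

0.6281


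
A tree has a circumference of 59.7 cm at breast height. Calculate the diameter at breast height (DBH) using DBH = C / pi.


DBH = C / pi = 59.7 / 3.141593 = 19.0031 ≈ 19.00 cm

19.00 cm


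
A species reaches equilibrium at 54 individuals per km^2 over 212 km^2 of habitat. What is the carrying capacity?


K = 54 * 212 = 11448 individuals

11448 individuals


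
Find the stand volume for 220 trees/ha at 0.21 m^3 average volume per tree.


V_stand = 220 * 0.21 = 46.2 m^3/ha

46.2 m^3/ha


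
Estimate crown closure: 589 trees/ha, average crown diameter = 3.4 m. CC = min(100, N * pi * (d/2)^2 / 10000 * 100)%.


(d/2)^2 = (3.4/2)^2 = 1.7^2 = 2.89
Crown area = 3.141593 * 2.89 = 9.07920 m^2
N * area / 10000 * 100 = 589 * 9.07920 / 10000 * 100 = 53.4765
CC = min(100, 53.4765) = 53.4765 ≈ 53.5%

53.5%


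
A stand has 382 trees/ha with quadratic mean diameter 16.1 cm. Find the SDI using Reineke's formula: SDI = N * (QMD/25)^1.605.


QMD/25 = 16.1/25 = 0.644
(0.644)^1.605 = exp(1.605 * ln(0.644)) = exp(1.605 * (-0.440057)) = exp(-0.706291) = 0.493471
SDI = 382 * 0.493471 = 188.506 ≈ 189

189


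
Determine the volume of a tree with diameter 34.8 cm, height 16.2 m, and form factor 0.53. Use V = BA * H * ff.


(D/200)^2 = (34.8/200)^2 = 0.174^2 = 0.030276
BA = 3.141593 * 0.030276 = 0.0951149 m^2
V = 0.0951149 * 16.2 * 0.53 = 0.816657 ≈ 0.817 m^3

0.817 m^3


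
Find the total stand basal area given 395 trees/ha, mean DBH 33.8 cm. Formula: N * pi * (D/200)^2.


(D/200)^2 = (33.8/200)^2 = 0.169^2 = 0.028561
Individual BA = 3.141593 * 0.028561 = 0.0897270 m^2
Stand BA = 395 * 0.0897270 = 35.4422 ≈ 35.44 m^2/ha

35.44 m^2/ha


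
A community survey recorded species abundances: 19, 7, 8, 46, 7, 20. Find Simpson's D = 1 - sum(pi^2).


Total N = 19 + 7 + 8 + 46 + 7 + 20 = 107
Per-species terms:
  p = 19/107 = 0.177570; p^2 = 0.177570^2 = 0.031531
  p = 7/107 = 0.065421; p^2 = 0.065421^2 = 0.004280
  p = 8/107 = 0.074766; p^2 = 0.074766^2 = 0.005590
  p = 46/107 = 0.429907; p^2 = 0.429907^2 = 0.184820
  p = 7/107 = 0.065421; p^2 = 0.065421^2 = 0.004280
  p = 20/107 = 0.186916; p^2 = 0.186916^2 = 0.034938
sum(p^2) = 0.031531 + 0.004280 + 0.005590 + 0.184820 + 0.004280 + 0.034938 = 0.265439
D = 1 - 0.265439 = 0.734561 ≈ 0.7346

0.7346


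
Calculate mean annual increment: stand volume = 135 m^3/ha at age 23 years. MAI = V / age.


MAI = 135 / 23 = 5.8696 ≈ 5.87 m^3/ha/yr

5.87 m^3/ha/yr


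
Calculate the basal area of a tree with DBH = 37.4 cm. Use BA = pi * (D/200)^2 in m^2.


D/200 = 37.4/200 = 0.187 m
(D/200)^2 = 0.187^2 = 0.034969
BA = 3.141593 * 0.034969 = 0.109858 ≈ 0.1099 m^2

0.1099 m^2


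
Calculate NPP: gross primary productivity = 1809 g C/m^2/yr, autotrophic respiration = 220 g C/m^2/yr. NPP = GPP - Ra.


NPP = GPP - Ra = 1809 - 220 = 1589 g C/m^2/yr

1589 g C/m^2/yr


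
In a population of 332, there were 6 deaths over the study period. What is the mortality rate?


Mortality rate = 6 / 332 = 0.018072 ≈ 0.0181

0.0181


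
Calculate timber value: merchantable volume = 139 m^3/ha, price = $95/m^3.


Value = 139 * 95 = $13205/ha

$13205/ha


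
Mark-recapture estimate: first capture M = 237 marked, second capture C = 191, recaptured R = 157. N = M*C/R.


N = M * C / R = 237 * 191 / 157 = 45267 / 157 = 288.32 ≈ 288

288 individuals


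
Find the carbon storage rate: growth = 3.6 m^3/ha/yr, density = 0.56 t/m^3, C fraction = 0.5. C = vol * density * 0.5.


C = 3.6 * 0.56 * 0.5 = 1.008 ≈ 1.01 t C/ha/yr

1.01 t C/ha/yr


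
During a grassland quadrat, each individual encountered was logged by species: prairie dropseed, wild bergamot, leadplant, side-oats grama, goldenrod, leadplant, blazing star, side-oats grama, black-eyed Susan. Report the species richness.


Total individuals logged = 9
Distinct species (count of individuals): prairie dropseed (1), wild bergamot (1), leadplant (2), side-oats grama (2), goldenrod (1), blazing star (1), black-eyed Susan (1)
Species richness = number of distinct species = 7

7


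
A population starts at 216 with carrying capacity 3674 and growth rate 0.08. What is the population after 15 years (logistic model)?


(K - N0)/N0 = (3674 - 216)/216 = 3458/216 = 16.0093
r*t = 0.08 * 15 = 1.2; exp(-1.2) = 0.301194
16.0093 * 0.301194 = 4.82191
1 + 4.82191 = 5.82191
N = 3674 / 5.82191 = 631.064 ≈ 631

631


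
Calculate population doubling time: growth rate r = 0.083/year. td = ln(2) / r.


td = ln(2) / 0.083 = 0.693147 / 0.083 = 8.35117 ≈ 8.4 years

8.4 years


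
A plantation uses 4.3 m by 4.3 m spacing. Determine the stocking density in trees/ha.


N = 10000 / 4.3^2 = 10000 / 18.49 = 540.833 ≈ 541 trees/ha

541 trees/ha


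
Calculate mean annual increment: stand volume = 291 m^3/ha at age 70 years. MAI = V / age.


MAI = 291 / 70 = 4.1571 ≈ 4.16 m^3/ha/yr

4.16 m^3/ha/yr


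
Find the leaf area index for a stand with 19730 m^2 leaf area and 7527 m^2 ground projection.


LAI = 19730 / 7527 = 2.6212 ≈ 2.62

2.62


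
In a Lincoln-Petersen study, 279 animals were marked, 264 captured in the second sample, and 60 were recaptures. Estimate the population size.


N = M * C / R = 279 * 264 / 60 = 73656 / 60 = 1227.60 ≈ 1228

1228 individuals


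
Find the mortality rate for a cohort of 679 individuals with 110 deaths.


Mortality rate = 110 / 679 = 0.162003 ≈ 0.1620

0.1620


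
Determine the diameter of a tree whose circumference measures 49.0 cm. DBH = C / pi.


DBH = C / pi = 49.0 / 3.141593 = 15.5972 ≈ 15.60 cm

15.60 cm


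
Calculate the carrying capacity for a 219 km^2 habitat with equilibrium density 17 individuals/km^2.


K = 17 * 219 = 3723 individuals

3723 individuals


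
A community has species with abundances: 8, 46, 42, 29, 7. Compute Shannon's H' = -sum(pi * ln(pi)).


Total N = 8 + 46 + 42 + 29 + 7 = 132
Per-species terms:
  p = 8/132 = 0.060606; ln(p) = -2.803361; p*ln(p) = 0.060606 * (-2.803361) = -0.169900
  p = 46/132 = 0.348485; ln(p) = -1.054160; p*ln(p) = 0.348485 * (-1.054160) = -0.367359
  p = 42/132 = 0.318182; ln(p) = -1.145132; p*ln(p) = 0.318182 * (-1.145132) = -0.364360
  p = 29/132 = 0.219697; ln(p) = -1.515506; p*ln(p) = 0.219697 * (-1.515506) = -0.332952
  p = 7/132 = 0.053030; ln(p) = -2.936897; p*ln(p) = 0.053030 * (-2.936897) = -0.155744
sum(p*ln(p)) = (-0.169900) + (-0.367359) + (-0.364360) + (-0.332952) + (-0.155744) = -1.390315
H' = -(-1.390315) = 1.390315 ≈ 1.3903

1.3903


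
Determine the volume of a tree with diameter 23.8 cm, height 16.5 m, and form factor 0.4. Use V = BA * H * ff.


(D/200)^2 = (23.8/200)^2 = 0.119^2 = 0.014161
BA = 3.141593 * 0.014161 = 0.0444881 m^2
V = 0.0444881 * 16.5 * 0.4 = 0.293621 ≈ 0.294 m^3

0.294 m^3


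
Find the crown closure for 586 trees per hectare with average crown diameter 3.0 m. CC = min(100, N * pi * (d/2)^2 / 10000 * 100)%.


(d/2)^2 = (3.0/2)^2 = 1.5^2 = 2.25
Crown area = 3.141593 * 2.25 = 7.06858 m^2
N * area / 10000 * 100 = 586 * 7.06858 / 10000 * 100 = 41.4219
CC = min(100, 41.4219) = 41.4219 ≈ 41.4%

41.4%


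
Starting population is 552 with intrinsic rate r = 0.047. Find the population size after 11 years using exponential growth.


r*t = 0.047 * 11 = 0.517
exp(0.517) = 1.67699
N = 552 * 1.67699 = 925.698 ≈ 926

926


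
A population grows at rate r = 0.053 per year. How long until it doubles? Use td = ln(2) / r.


td = ln(2) / 0.053 = 0.693147 / 0.053 = 13.0782 ≈ 13.1 years

13.1 years


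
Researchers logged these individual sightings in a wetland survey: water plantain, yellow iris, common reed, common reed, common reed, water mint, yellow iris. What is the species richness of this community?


Total individuals logged = 7
Distinct species (count of individuals): water plantain (1), yellow iris (2), common reed (3), water mint (1)
Species richness = number of distinct species = 4

4


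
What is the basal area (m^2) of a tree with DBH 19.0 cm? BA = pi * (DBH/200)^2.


D/200 = 19.0/200 = 0.095 m
(D/200)^2 = 0.095^2 = 0.009025
BA = 3.141593 * 0.009025 = 0.0283529 ≈ 0.0284 m^2

0.0284 m^2


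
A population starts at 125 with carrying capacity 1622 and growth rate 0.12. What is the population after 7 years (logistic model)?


(K - N0)/N0 = (1622 - 125)/125 = 1497/125 = 11.9760
r*t = 0.12 * 7 = 0.84; exp(-0.84) = 0.431711
11.9760 * 0.431711 = 5.17017
1 + 5.17017 = 6.17017
N = 1622 / 6.17017 = 262.878 ≈ 263

263


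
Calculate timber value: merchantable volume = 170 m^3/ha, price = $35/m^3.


Value = 170 * 35 = $5950/ha

$5950/ha


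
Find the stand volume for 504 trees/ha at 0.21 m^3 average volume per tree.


V_stand = 504 * 0.21 = 105.84 ≈ 105.8 m^3/ha

105.8 m^3/ha


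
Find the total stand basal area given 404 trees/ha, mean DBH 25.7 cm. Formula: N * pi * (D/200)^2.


(D/200)^2 = (25.7/200)^2 = 0.1285^2 = 0.01651225
Individual BA = 3.141593 * 0.01651225 = 0.0518748 m^2
Stand BA = 404 * 0.0518748 = 20.9574 ≈ 20.96 m^2/ha

20.96 m^2/ha


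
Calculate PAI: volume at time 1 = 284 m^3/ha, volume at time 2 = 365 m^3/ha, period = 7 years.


PAI = (V2 - V1) / period = (365 - 284) / 7 = 81 / 7 = 11.5714 ≈ 11.57 m^3/ha/yr

11.57 m^3/ha/yr


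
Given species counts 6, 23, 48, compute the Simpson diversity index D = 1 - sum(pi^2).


Total N = 6 + 23 + 48 = 77
Per-species terms:
  p = 6/77 = 0.077922; p^2 = 0.077922^2 = 0.006072
  p = 23/77 = 0.298701; p^2 = 0.298701^2 = 0.089222
  p = 48/77 = 0.623377; p^2 = 0.623377^2 = 0.388599
sum(p^2) = 0.006072 + 0.089222 + 0.388599 = 0.483893
D = 1 - 0.483893 = 0.516107 ≈ 0.5161

0.5161


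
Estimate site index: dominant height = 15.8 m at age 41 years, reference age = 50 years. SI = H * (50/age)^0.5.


50/41 = 1.21951
(1.21951)^0.5 = 1.10431
SI = 15.8 * 1.10431 = 17.4481 ≈ 17.4 m

17.4 m


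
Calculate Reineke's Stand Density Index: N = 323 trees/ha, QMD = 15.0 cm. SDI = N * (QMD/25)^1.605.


QMD/25 = 15.0/25 = 0.6
(0.6)^1.605 = exp(1.605 * ln(0.6)) = exp(1.605 * (-0.510826)) = exp(-0.819876) = 0.440486
SDI = 323 * 0.440486 = 142.277 ≈ 142

142


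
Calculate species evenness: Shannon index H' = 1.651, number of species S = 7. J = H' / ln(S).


ln(7) = 1.94591
J = H' / ln(S) = 1.651 / 1.94591 = 0.848446 ≈ 0.8484

0.8484


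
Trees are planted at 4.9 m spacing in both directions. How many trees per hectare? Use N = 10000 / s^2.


N = 10000 / 4.9^2 = 10000 / 24.01 = 416.493 ≈ 416 trees/ha

416 trees/ha


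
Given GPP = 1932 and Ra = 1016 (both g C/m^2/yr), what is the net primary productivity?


NPP = GPP - Ra = 1932 - 1016 = 916 g C/m^2/yr

916 g C/m^2/yr


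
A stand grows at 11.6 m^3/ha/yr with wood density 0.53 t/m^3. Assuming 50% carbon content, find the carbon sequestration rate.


C = 11.6 * 0.53 * 0.5 = 3.074 ≈ 3.07 t C/ha/yr

3.07 t C/ha/yr


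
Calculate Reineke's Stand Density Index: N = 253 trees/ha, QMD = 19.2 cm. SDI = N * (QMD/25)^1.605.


QMD/25 = 19.2/25 = 0.768
(0.768)^1.605 = exp(1.605 * ln(0.768)) = exp(1.605 * (-0.263966)) = exp(-0.423665) = 0.654643
SDI = 253 * 0.654643 = 165.625 ≈ 166

166


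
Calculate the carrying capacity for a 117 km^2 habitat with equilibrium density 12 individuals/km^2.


K = 12 * 117 = 1404 individuals

1404 individuals


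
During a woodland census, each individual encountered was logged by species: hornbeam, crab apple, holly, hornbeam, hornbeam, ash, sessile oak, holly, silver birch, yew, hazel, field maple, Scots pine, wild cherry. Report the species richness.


Total individuals logged = 14
Distinct species (count of individuals): hornbeam (3), crab apple (1), holly (2), ash (1), sessile oak (1), silver birch (1), yew (1), hazel (1), field maple (1), Scots pine (1), wild cherry (1)
Species richness = number of distinct species = 11

11


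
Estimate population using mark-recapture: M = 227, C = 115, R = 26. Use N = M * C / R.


N = M * C / R = 227 * 115 / 26 = 26105 / 26 = 1004.04 ≈ 1004

1004 individuals


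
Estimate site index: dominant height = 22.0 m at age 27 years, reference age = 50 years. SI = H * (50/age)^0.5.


50/27 = 1.85185
(1.85185)^0.5 = 1.36083
SI = 22.0 * 1.36083 = 29.9383 ≈ 29.9 m

29.9 m


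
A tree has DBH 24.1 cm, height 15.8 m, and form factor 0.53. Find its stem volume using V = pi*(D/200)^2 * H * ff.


(D/200)^2 = (24.1/200)^2 = 0.1205^2 = 0.01452025
BA = 3.141593 * 0.01452025 = 0.0456167 m^2
V = 0.0456167 * 15.8 * 0.53 = 0.381994 ≈ 0.382 m^3

0.382 m^3


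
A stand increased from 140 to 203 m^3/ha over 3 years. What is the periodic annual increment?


PAI = (V2 - V1) / period = (203 - 140) / 3 = 63 / 3 = 21.00 m^3/ha/yr

21.00 m^3/ha/yr


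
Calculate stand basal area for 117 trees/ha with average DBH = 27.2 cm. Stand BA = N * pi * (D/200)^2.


(D/200)^2 = (27.2/200)^2 = 0.136^2 = 0.018496
Individual BA = 3.141593 * 0.018496 = 0.0581069 m^2
Stand BA = 117 * 0.0581069 = 6.79851 ≈ 6.80 m^2/ha

6.80 m^2/ha


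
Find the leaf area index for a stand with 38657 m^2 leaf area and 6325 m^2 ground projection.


LAI = 38657 / 6325 = 6.1118 ≈ 6.11

6.11


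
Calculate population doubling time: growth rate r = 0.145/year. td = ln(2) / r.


td = ln(2) / 0.145 = 0.693147 / 0.145 = 4.78032 ≈ 4.8 years

4.8 years


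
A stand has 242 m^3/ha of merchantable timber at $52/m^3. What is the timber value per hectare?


Value = 242 * 52 = $12584/ha

$12584/ha


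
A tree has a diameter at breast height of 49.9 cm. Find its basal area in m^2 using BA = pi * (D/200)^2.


D/200 = 49.9/200 = 0.2495 m
(D/200)^2 = 0.2495^2 = 0.06225025
BA = 3.141593 * 0.06225025 = 0.195565 ≈ 0.1956 m^2

0.1956 m^2


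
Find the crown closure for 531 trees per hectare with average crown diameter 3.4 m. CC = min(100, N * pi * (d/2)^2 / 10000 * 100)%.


(d/2)^2 = (3.4/2)^2 = 1.7^2 = 2.89
Crown area = 3.141593 * 2.89 = 9.07920 m^2
N * area / 10000 * 100 = 531 * 9.07920 / 10000 * 100 = 48.2106
CC = min(100, 48.2106) = 48.2106 ≈ 48.2%

48.2%


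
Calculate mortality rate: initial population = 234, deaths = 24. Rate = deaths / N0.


Mortality rate = 24 / 234 = 0.102564 ≈ 0.1026

0.1026


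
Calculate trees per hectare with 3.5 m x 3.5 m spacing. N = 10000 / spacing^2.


N = 10000 / 3.5^2 = 10000 / 12.25 = 816.327 ≈ 816 trees/ha

816 trees/ha


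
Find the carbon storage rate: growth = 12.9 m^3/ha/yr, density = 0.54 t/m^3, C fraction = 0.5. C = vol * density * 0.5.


C = 12.9 * 0.54 * 0.5 = 3.483 ≈ 3.48 t C/ha/yr

3.48 t C/ha/yr


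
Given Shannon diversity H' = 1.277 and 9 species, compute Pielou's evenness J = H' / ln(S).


ln(9) = 2.19722
J = H' / ln(S) = 1.277 / 2.19722 = 0.581189 ≈ 0.5812

0.5812


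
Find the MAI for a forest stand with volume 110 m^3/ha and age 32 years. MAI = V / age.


MAI = 110 / 32 = 3.4375 ≈ 3.44 m^3/ha/yr

3.44 m^3/ha/yr


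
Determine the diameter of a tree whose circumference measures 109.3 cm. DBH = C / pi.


DBH = C / pi = 109.3 / 3.141593 = 34.7913 ≈ 34.79 cm

34.79 cm


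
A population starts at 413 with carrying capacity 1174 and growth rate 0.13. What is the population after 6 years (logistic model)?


(K - N0)/N0 = (1174 - 413)/413 = 761/413 = 1.84262
r*t = 0.13 * 6 = 0.78; exp(-0.78) = 0.458406
1.84262 * 0.458406 = 0.844668
1 + 0.844668 = 1.84467
N = 1174 / 1.84467 = 636.428 ≈ 636

636


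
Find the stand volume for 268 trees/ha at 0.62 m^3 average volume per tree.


V_stand = 268 * 0.62 = 166.16 ≈ 166.2 m^3/ha

166.2 m^3/ha


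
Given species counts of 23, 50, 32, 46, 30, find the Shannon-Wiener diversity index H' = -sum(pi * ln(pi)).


Total N = 23 + 50 + 32 + 46 + 30 = 181
Per-species terms:
  p = 23/181 = 0.127072; ln(p) = -2.063001; p*ln(p) = 0.127072 * (-2.063001) = -0.262150
  p = 50/181 = 0.276243; ln(p) = -1.286474; p*ln(p) = 0.276243 * (-1.286474) = -0.355379
  p = 32/181 = 0.176796; ln(p) = -1.732759; p*ln(p) = 0.176796 * (-1.732759) = -0.306345
  p = 46/181 = 0.254144; ln(p) = -1.369854; p*ln(p) = 0.254144 * (-1.369854) = -0.348140
  p = 30/181 = 0.165746; ln(p) = -1.797299; p*ln(p) = 0.165746 * (-1.797299) = -0.297895
sum(p*ln(p)) = (-0.262150) + (-0.355379) + (-0.306345) + (-0.348140) + (-0.297895) = -1.569909
H' = -(-1.569909) = 1.569909 ≈ 1.5699

1.5699


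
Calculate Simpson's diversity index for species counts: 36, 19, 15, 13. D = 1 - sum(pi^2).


Total N = 36 + 19 + 15 + 13 = 83
Per-species terms:
  p = 36/83 = 0.433735; p^2 = 0.433735^2 = 0.188126
  p = 19/83 = 0.228916; p^2 = 0.228916^2 = 0.052403
  p = 15/83 = 0.180723; p^2 = 0.180723^2 = 0.032661
  p = 13/83 = 0.156627; p^2 = 0.156627^2 = 0.024532
sum(p^2) = 0.188126 + 0.052403 + 0.032661 + 0.024532 = 0.297722
D = 1 - 0.297722 = 0.702278 ≈ 0.7023

0.7023


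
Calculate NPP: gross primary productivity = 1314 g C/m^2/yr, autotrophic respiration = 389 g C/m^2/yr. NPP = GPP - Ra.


NPP = GPP - Ra = 1314 - 389 = 925 g C/m^2/yr

925 g C/m^2/yr


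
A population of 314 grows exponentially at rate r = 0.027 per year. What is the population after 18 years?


r*t = 0.027 * 18 = 0.486
exp(0.486) = 1.62580
N = 314 * 1.62580 = 510.501 ≈ 511

511


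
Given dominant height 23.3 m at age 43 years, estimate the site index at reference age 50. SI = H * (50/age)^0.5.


50/43 = 1.16279
(1.16279)^0.5 = 1.07833
SI = 23.3 * 1.07833 = 25.1251 ≈ 25.1 m

25.1 m


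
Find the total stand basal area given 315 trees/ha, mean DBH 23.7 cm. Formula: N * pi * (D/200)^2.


(D/200)^2 = (23.7/200)^2 = 0.1185^2 = 0.01404225
Individual BA = 3.141593 * 0.01404225 = 0.0441150 m^2
Stand BA = 315 * 0.0441150 = 13.8962 ≈ 13.90 m^2/ha

13.90 m^2/ha


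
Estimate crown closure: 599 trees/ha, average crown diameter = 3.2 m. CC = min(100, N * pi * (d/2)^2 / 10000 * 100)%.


(d/2)^2 = (3.2/2)^2 = 1.6^2 = 2.56
Crown area = 3.141593 * 2.56 = 8.04248 m^2
N * area / 10000 * 100 = 599 * 8.04248 / 10000 * 100 = 48.1745
CC = min(100, 48.1745) = 48.1745 ≈ 48.2%

48.2%


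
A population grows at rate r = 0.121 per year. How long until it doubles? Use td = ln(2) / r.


td = ln(2) / 0.121 = 0.693147 / 0.121 = 5.72849 ≈ 5.7 years

5.7 years


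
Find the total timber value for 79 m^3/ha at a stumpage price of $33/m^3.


Value = 79 * 33 = $2607/ha

$2607/ha


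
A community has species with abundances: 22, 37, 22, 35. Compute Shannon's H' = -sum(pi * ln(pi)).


Total N = 22 + 37 + 22 + 35 = 116
Per-species terms:
  p = 22/116 = 0.189655; ln(p) = -1.662549; p*ln(p) = 0.189655 * (-1.662549) = -0.315311
  p = 37/116 = 0.318966; ln(p) = -1.142671; p*ln(p) = 0.318966 * (-1.142671) = -0.364473
  p = 22/116 = 0.189655; ln(p) = -1.662549; p*ln(p) = 0.189655 * (-1.662549) = -0.315311
  p = 35/116 = 0.301724; ln(p) = -1.198243; p*ln(p) = 0.301724 * (-1.198243) = -0.361539
sum(p*ln(p)) = (-0.315311) + (-0.364473) + (-0.315311) + (-0.361539) = -1.356634
H' = -(-1.356634) = 1.356634 ≈ 1.3566

1.3566


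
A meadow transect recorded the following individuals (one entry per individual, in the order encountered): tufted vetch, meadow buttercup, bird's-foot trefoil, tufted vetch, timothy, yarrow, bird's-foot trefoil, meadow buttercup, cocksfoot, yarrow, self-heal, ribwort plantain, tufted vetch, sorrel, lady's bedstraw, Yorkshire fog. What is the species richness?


Total individuals logged = 16
Distinct species (count of individuals): tufted vetch (3), meadow buttercup (2), bird's-foot trefoil (2), timothy (1), yarrow (2), cocksfoot (1), self-heal (1), ribwort plantain (1), sorrel (1), lady's bedstraw (1), Yorkshire fog (1)
Species richness = number of distinct species = 11

11


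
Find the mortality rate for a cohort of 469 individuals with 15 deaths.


Mortality rate = 15 / 469 = 0.031983 ≈ 0.0320

0.0320


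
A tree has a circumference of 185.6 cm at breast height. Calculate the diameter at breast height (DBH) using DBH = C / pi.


DBH = C / pi = 185.6 / 3.141593 = 59.0783 ≈ 59.08 cm

59.08 cm


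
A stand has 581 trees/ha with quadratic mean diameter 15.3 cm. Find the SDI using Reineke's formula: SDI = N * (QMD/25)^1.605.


QMD/25 = 15.3/25 = 0.612
(0.612)^1.605 = exp(1.605 * ln(0.612)) = exp(1.605 * (-0.491023)) = exp(-0.788092) = 0.454712
SDI = 581 * 0.454712 = 264.188 ≈ 264

264


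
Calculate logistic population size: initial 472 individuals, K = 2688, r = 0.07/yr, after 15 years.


(K - N0)/N0 = (2688 - 472)/472 = 2216/472 = 4.69492
r*t = 0.07 * 15 = 1.05; exp(-1.05) = 0.349938
4.69492 * 0.349938 = 1.64293
1 + 1.64293 = 2.64293
N = 2688 / 2.64293 = 1017.05 ≈ 1017

1017


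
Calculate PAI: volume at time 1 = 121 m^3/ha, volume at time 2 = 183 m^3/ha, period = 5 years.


PAI = (V2 - V1) / period = (183 - 121) / 5 = 62 / 5 = 12.40 m^3/ha/yr

12.40 m^3/ha/yr


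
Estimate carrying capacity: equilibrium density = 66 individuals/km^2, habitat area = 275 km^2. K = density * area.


K = 66 * 275 = 18150 individuals

18150 individuals


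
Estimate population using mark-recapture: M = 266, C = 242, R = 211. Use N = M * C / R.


N = M * C / R = 266 * 242 / 211 = 64372 / 211 = 305.08 ≈ 305

305 individuals


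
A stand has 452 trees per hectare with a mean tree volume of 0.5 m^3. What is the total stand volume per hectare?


V_stand = 452 * 0.5 = 226.0 m^3/ha

226.0 m^3/ha


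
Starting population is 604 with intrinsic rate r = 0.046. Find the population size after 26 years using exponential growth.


r*t = 0.046 * 26 = 1.196
exp(1.196) = 3.30686
N = 604 * 3.30686 = 1997.34 ≈ 1997

1997


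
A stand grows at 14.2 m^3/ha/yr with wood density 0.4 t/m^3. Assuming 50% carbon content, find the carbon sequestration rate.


C = 14.2 * 0.4 * 0.5 = 2.84 t C/ha/yr

2.84 t C/ha/yr


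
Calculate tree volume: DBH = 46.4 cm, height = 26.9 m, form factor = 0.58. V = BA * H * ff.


(D/200)^2 = (46.4/200)^2 = 0.232^2 = 0.053824
BA = 3.141593 * 0.053824 = 0.169093 m^2
V = 0.169093 * 26.9 * 0.58 = 2.63819 ≈ 2.638 m^3

2.638 m^3


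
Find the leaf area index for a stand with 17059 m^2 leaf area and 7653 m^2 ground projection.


LAI = 17059 / 7653 = 2.2291 ≈ 2.23

2.23


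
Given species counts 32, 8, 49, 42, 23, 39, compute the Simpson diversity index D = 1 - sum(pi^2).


Total N = 32 + 8 + 49 + 42 + 23 + 39 = 193
Per-species terms:
  p = 32/193 = 0.165803; p^2 = 0.165803^2 = 0.027491
  p = 8/193 = 0.041451; p^2 = 0.041451^2 = 0.001718
  p = 49/193 = 0.253886; p^2 = 0.253886^2 = 0.064458
  p = 42/193 = 0.217617; p^2 = 0.217617^2 = 0.047357
  p = 23/193 = 0.119171; p^2 = 0.119171^2 = 0.014202
  p = 39/193 = 0.202073; p^2 = 0.202073^2 = 0.040833
sum(p^2) = 0.027491 + 0.001718 + 0.064458 + 0.047357 + 0.014202 + 0.040833 = 0.196059
D = 1 - 0.196059 = 0.803941 ≈ 0.8039

0.8039


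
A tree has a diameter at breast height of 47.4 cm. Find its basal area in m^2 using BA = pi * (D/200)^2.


D/200 = 47.4/200 = 0.237 m
(D/200)^2 = 0.237^2 = 0.056169
BA = 3.141593 * 0.056169 = 0.176460 ≈ 0.1765 m^2

0.1765 m^2


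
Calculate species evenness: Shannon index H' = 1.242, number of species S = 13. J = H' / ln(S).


ln(13) = 2.56495
J = H' / ln(S) = 1.242 / 2.56495 = 0.484220 ≈ 0.4842

0.4842


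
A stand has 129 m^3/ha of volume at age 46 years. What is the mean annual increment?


MAI = 129 / 46 = 2.8043 ≈ 2.80 m^3/ha/yr

2.80 m^3/ha/yr


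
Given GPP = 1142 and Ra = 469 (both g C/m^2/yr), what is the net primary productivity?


NPP = GPP - Ra = 1142 - 469 = 673 g C/m^2/yr

673 g C/m^2/yr


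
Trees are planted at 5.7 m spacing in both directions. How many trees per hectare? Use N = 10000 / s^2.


N = 10000 / 5.7^2 = 10000 / 32.49 = 307.787 ≈ 308 trees/ha

308 trees/ha


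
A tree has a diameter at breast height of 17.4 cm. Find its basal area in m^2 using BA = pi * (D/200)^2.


D/200 = 17.4/200 = 0.087 m
(D/200)^2 = 0.087^2 = 0.007569
BA = 3.141593 * 0.007569 = 0.0237787 ≈ 0.0238 m^2

0.0238 m^2


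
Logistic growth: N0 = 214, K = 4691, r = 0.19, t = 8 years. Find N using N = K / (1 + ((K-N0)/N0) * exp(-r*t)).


(K - N0)/N0 = (4691 - 214)/214 = 4477/214 = 20.9206
r*t = 0.19 * 8 = 1.52; exp(-1.52) = 0.218712
20.9206 * 0.218712 = 4.57559
1 + 4.57559 = 5.57559
N = 4691 / 5.57559 = 841.346 ≈ 841

841


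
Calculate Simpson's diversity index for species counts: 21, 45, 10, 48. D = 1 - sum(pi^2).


Total N = 21 + 45 + 10 + 48 = 124
Per-species terms:
  p = 21/124 = 0.169355; p^2 = 0.169355^2 = 0.028681
  p = 45/124 = 0.362903; p^2 = 0.362903^2 = 0.131699
  p = 10/124 = 0.080645; p^2 = 0.080645^2 = 0.006504
  p = 48/124 = 0.387097; p^2 = 0.387097^2 = 0.149844
sum(p^2) = 0.028681 + 0.131699 + 0.006504 + 0.149844 = 0.316728
D = 1 - 0.316728 = 0.683272 ≈ 0.6833

0.6833


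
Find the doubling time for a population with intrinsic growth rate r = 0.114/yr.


td = ln(2) / 0.114 = 0.693147 / 0.114 = 6.08024 ≈ 6.1 years

6.1 years


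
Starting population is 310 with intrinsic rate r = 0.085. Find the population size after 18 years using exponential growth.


r*t = 0.085 * 18 = 1.53
exp(1.53) = 4.61818
N = 310 * 4.61818 = 1431.64 ≈ 1432

1432


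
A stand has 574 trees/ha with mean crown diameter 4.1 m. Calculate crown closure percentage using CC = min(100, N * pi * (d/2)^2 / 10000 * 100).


(d/2)^2 = (4.1/2)^2 = 2.05^2 = 4.2025
Crown area = 3.141593 * 4.2025 = 13.2025 m^2
N * area / 10000 * 100 = 574 * 13.2025 / 10000 * 100 = 75.7824
CC = min(100, 75.7824) = 75.7824 ≈ 75.8%

75.8%


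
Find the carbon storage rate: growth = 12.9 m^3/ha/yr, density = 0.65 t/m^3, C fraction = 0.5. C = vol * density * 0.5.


C = 12.9 * 0.65 * 0.5 = 4.1925 ≈ 4.19 t C/ha/yr

4.19 t C/ha/yr


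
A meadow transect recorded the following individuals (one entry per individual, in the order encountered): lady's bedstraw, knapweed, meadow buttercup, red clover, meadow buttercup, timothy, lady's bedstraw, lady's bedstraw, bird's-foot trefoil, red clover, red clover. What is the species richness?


Total individuals logged = 11
Distinct species (count of individuals): lady's bedstraw (3), knapweed (1), meadow buttercup (2), red clover (3), timothy (1), bird's-foot trefoil (1)
Species richness = number of distinct species = 6

6


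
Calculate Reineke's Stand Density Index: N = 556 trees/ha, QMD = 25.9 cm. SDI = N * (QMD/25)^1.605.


QMD/25 = 25.9/25 = 1.036
(1.036)^1.605 = exp(1.605 * ln(1.036)) = exp(1.605 * 0.0353671) = exp(0.0567642) = 1.05841
SDI = 556 * 1.05841 = 588.476 ≈ 588

588


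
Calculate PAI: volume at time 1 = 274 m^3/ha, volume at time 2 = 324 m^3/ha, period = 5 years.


PAI = (V2 - V1) / period = (324 - 274) / 5 = 50 / 5 = 10.00 m^3/ha/yr

10.00 m^3/ha/yr


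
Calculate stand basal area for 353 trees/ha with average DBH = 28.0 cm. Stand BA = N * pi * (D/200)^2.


(D/200)^2 = (28.0/200)^2 = 0.14^2 = 0.0196
Individual BA = 3.141593 * 0.0196 = 0.0615752 m^2
Stand BA = 353 * 0.0615752 = 21.7360 ≈ 21.74 m^2/ha

21.74 m^2/ha


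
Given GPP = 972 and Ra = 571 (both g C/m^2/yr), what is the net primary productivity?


NPP = GPP - Ra = 972 - 571 = 401 g C/m^2/yr

401 g C/m^2/yr


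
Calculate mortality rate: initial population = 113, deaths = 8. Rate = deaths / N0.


Mortality rate = 8 / 113 = 0.070796 ≈ 0.0708

0.0708


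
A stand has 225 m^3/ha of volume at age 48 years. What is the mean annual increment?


MAI = 225 / 48 = 4.6875 ≈ 4.69 m^3/ha/yr

4.69 m^3/ha/yr


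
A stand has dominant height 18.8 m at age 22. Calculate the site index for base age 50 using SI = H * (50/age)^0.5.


50/22 = 2.27273
(2.27273)^0.5 = 1.50756
SI = 18.8 * 1.50756 = 28.3421 ≈ 28.3 m

28.3 m


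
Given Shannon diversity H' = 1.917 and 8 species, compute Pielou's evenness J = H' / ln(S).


ln(8) = 2.07944
J = H' / ln(S) = 1.917 / 2.07944 = 0.921883 ≈ 0.9219

0.9219


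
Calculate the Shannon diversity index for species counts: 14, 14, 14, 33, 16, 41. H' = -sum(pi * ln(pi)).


Total N = 14 + 14 + 14 + 33 + 16 + 41 = 132
Per-species terms:
  p = 14/132 = 0.106061; ln(p) = -2.243741; p*ln(p) = 0.106061 * (-2.243741) = -0.237973
  p = 14/132 = 0.106061; ln(p) = -2.243741; p*ln(p) = 0.106061 * (-2.243741) = -0.237973
  p = 14/132 = 0.106061; ln(p) = -2.243741; p*ln(p) = 0.106061 * (-2.243741) = -0.237973
  p = 33/132 = 0.250000; ln(p) = -1.386294; p*ln(p) = 0.250000 * (-1.386294) = -0.346574
  p = 16/132 = 0.121212; ln(p) = -2.110214; p*ln(p) = 0.121212 * (-2.110214) = -0.255783
  p = 41/132 = 0.310606; ln(p) = -1.169230; p*ln(p) = 0.310606 * (-1.169230) = -0.363170
sum(p*ln(p)) = (-0.237973) + (-0.237973) + (-0.237973) + (-0.346574) + (-0.255783) + (-0.363170) = -1.679446
H' = -(-1.679446) = 1.679446 ≈ 1.6794

1.6794


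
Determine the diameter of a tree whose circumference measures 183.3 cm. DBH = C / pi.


DBH = C / pi = 183.3 / 3.141593 = 58.3462 ≈ 58.35 cm

58.35 cm


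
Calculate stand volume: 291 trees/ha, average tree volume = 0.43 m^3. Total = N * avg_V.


V_stand = 291 * 0.43 = 125.13 ≈ 125.1 m^3/ha

125.1 m^3/ha


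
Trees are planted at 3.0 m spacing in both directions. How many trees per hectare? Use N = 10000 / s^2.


N = 10000 / 3.0^2 = 10000 / 9 = 1111.11 ≈ 1111 trees/ha

1111 trees/ha


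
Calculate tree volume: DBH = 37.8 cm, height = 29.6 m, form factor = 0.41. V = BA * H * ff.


(D/200)^2 = (37.8/200)^2 = 0.189^2 = 0.035721
BA = 3.141593 * 0.035721 = 0.112221 m^2
V = 0.112221 * 29.6 * 0.41 = 1.36191 ≈ 1.362 m^3

1.362 m^3


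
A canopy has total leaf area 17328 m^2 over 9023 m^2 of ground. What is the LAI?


LAI = 17328 / 9023 = 1.9204 ≈ 1.92

1.92


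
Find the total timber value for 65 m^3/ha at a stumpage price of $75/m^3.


Value = 65 * 75 = $4875/ha

$4875/ha


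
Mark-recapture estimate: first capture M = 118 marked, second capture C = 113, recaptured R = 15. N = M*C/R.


N = M * C / R = 118 * 113 / 15 = 13334 / 15 = 888.93 ≈ 889

889 individuals


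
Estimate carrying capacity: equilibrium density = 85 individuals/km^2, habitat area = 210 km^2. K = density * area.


K = 85 * 210 = 17850 individuals

17850 individuals


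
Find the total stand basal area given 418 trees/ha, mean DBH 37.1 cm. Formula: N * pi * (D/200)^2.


(D/200)^2 = (37.1/200)^2 = 0.1855^2 = 0.03441025
Individual BA = 3.141593 * 0.03441025 = 0.108103 m^2
Stand BA = 418 * 0.108103 = 45.1871 ≈ 45.19 m^2/ha

45.19 m^2/ha


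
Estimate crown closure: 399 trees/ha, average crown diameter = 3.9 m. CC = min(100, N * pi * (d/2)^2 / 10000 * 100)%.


(d/2)^2 = (3.9/2)^2 = 1.95^2 = 3.8025
Crown area = 3.141593 * 3.8025 = 11.9459 m^2
N * area / 10000 * 100 = 399 * 11.9459 / 10000 * 100 = 47.6641
CC = min(100, 47.6641) = 47.6641 ≈ 47.7%

47.7%


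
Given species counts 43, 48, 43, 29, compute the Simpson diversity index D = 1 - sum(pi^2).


Total N = 43 + 48 + 43 + 29 = 163
Per-species terms:
  p = 43/163 = 0.263804; p^2 = 0.263804^2 = 0.069593
  p = 48/163 = 0.294479; p^2 = 0.294479^2 = 0.086718
  p = 43/163 = 0.263804; p^2 = 0.263804^2 = 0.069593
  p = 29/163 = 0.177914; p^2 = 0.177914^2 = 0.031653
sum(p^2) = 0.069593 + 0.086718 + 0.069593 + 0.031653 = 0.257557
D = 1 - 0.257557 = 0.742443 ≈ 0.7424

0.7424


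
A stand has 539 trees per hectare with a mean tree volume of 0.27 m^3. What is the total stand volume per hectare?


V_stand = 539 * 0.27 = 145.53 ≈ 145.5 m^3/ha

145.5 m^3/ha


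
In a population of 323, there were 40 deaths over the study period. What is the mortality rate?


Mortality rate = 40 / 323 = 0.123839 ≈ 0.1238

0.1238


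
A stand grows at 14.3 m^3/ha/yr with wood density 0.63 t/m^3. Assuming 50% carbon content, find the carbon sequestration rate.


C = 14.3 * 0.63 * 0.5 = 4.5045 ≈ 4.50 t C/ha/yr

4.50 t C/ha/yr


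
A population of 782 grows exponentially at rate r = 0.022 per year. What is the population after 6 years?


r*t = 0.022 * 6 = 0.132
exp(0.132) = 1.14111
N = 782 * 1.14111 = 892.348 ≈ 892

892


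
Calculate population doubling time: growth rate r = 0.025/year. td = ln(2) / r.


td = ln(2) / 0.025 = 0.693147 / 0.025 = 27.7259 ≈ 27.7 years

27.7 years
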